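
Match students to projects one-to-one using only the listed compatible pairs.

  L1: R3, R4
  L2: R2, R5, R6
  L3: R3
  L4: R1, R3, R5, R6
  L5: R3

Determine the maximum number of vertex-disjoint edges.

Unit-capacity flow: source→left, listed edges, right→sink; max matching = max flow.
Augmenting path L1→R3 (+1); matched 1.
Augmenting path L2→R2 (+1); matched 2.
Augmenting path L4→R1 (+1); matched 3.
Augmenting path L3→R3→L1→R4 (+1); matched 4.
No augmenting path remains; maximum matching = 4.
König certificate: {L1, L2, L4, R3} is a vertex cover of size 4 (every listed pair touches it), so no matching can be larger.

4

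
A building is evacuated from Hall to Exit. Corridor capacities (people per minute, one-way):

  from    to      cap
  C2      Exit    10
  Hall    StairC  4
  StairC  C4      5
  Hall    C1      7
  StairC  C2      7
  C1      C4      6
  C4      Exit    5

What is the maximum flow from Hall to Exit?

9

Augment Hall→StairC→C4→Exit: bottleneck 4, flow now 4.
Augment Hall→C1→C4→Exit: bottleneck 1, flow now 5.
Augment Hall→C1→C4→StairC→C2→Exit: bottleneck 4, flow now 9. (uses reverse residual edge)
No augmenting path remains; maximum flow = 9.
In the residual graph, reachable from Hall: {Hall, C1, C4}.
Min-cut edges: Hall→StairC (4), C4→Exit (5); capacity 4 + 5 = 9.
This cut is saturated, so no flow can exceed 9.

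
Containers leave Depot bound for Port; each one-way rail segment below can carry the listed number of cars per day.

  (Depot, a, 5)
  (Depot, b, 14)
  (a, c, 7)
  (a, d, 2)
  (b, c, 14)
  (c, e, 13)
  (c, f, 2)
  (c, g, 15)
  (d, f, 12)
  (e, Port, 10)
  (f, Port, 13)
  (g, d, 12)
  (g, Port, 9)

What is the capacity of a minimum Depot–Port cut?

Augment Depot→a→c→e→Port: bottleneck 5, flow now 5.
Augment Depot→b→c→e→Port: bottleneck 5, flow now 10.
Augment Depot→b→c→f→Port: bottleneck 2, flow now 12.
Augment Depot→b→c→g→Port: bottleneck 7, flow now 19.
No augmenting path remains; maximum flow = 19.
By max-flow min-cut, the minimum cut capacity equals the max flow.
In the residual graph, reachable from Depot: {Depot}.
Min-cut edges: Depot→a (5), Depot→b (14); capacity 5 + 14 = 19.

19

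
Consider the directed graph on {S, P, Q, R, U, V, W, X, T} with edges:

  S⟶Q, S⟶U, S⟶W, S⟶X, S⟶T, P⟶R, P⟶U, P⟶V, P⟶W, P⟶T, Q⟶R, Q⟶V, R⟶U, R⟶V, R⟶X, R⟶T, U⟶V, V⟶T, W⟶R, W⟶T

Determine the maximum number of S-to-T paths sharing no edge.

4

Assign every edge capacity 1; by Menger, the answer equals the max flow.
Path S→T (+1); total 1.
Path S→W→T (+1); total 2.
Path S→Q→R→T (+1); total 3.
Path S→U→V→T (+1); total 4.
No residual S→T path; max flow = 4.
Certifying cut of size 4: {S→Q, S→T, S→U, S→W}.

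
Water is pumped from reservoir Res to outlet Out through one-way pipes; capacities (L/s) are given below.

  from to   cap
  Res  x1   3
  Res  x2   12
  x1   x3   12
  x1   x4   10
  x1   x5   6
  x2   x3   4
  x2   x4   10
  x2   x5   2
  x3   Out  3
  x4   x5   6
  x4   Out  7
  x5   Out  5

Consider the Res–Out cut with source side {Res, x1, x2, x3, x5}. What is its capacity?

Edges leaving {Res, x1, x2, x3, x5}: x1→x4 (10), x2→x4 (10), x3→Out (3), x5→Out (5).
Cut capacity = 10 + 10 + 3 + 5 = 28.

28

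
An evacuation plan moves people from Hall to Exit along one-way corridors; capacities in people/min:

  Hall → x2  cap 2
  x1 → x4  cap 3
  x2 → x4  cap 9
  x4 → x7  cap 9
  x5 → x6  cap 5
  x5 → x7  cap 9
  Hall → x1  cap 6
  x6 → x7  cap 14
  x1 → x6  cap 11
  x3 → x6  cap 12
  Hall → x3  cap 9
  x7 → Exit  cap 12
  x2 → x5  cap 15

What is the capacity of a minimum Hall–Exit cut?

12

Augment Hall→x1→x4→x7→Exit: bottleneck 3, flow now 3.
Augment Hall→x1→x6→x7→Exit: bottleneck 3, flow now 6.
Augment Hall→x2→x4→x7→Exit: bottleneck 2, flow now 8.
Augment Hall→x3→x6→x7→Exit: bottleneck 4, flow now 12.
No augmenting path remains; maximum flow = 12.
By max-flow min-cut, the minimum cut capacity equals the max flow.
In the residual graph, reachable from Hall: {Hall, x1, x2, x3, x4, x5, x6, x7}.
Min-cut edges: x7→Exit (12); capacity 12 = 12.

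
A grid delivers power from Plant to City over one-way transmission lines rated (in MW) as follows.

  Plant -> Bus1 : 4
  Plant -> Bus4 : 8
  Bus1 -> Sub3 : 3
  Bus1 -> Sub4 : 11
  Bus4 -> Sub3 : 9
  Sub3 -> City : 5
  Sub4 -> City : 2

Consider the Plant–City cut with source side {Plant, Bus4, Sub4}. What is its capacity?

15

Edges leaving {Plant, Bus4, Sub4}: Plant→Bus1 (4), Bus4→Sub3 (9), Sub4→City (2).
Cut capacity = 4 + 9 + 2 = 15.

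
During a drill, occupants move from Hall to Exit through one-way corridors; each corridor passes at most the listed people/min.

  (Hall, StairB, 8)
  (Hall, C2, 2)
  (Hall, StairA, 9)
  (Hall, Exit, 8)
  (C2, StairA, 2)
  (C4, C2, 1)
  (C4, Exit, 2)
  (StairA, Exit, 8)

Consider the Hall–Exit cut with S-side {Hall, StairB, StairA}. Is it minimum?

No — its capacity is 18, but the minimum cut has capacity 16.

Given cut capacity: 2 + 8 + 8 = 18.
Augment Hall→Exit: bottleneck 8, flow now 8.
Augment Hall→StairA→Exit: bottleneck 8, flow now 16.
No augmenting path remains; maximum flow = 16.
In the residual graph, reachable from Hall: {Hall, StairB, C2, StairA}.
Min-cut edges: Hall→Exit (8), StairA→Exit (8); capacity 8 + 8 = 16.
Cut capacity 18 exceeds the max flow 16, so it is not minimum.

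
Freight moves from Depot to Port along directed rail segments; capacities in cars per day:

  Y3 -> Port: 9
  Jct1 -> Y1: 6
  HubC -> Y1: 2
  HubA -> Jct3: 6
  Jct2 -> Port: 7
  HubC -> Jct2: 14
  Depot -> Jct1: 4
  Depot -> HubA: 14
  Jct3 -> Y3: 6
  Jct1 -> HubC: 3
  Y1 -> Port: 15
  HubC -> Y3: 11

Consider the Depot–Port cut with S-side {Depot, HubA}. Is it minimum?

Given cut capacity: 4 + 6 = 10.
Augment Depot→Jct1→Y1→Port: bottleneck 4, flow now 4.
Augment Depot→HubA→Jct3→Y3→Port: bottleneck 6, flow now 10.
No augmenting path remains; maximum flow = 10.
Cut capacity 10 equals the max flow, so it is a minimum cut.

Yes — it is a minimum cut (capacity 10).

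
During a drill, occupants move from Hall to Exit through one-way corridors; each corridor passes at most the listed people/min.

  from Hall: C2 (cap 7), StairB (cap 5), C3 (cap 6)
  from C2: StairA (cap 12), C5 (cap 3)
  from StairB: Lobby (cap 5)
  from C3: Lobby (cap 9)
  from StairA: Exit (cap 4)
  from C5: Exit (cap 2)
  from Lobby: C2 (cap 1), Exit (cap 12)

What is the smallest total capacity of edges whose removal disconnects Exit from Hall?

17

Augment Hall→C2→StairA→Exit: bottleneck 4, flow now 4.
Augment Hall→C2→C5→Exit: bottleneck 2, flow now 6.
Augment Hall→StairB→Lobby→Exit: bottleneck 5, flow now 11.
Augment Hall→C3→Lobby→Exit: bottleneck 6, flow now 17.
No augmenting path remains; maximum flow = 17.
By max-flow min-cut, the minimum cut capacity equals the max flow.
In the residual graph, reachable from Hall: {Hall, C2, StairA, C5}.
Min-cut edges: Hall→StairB (5), Hall→C3 (6), StairA→Exit (4), C5→Exit (2); capacity 5 + 6 + 4 + 2 = 17.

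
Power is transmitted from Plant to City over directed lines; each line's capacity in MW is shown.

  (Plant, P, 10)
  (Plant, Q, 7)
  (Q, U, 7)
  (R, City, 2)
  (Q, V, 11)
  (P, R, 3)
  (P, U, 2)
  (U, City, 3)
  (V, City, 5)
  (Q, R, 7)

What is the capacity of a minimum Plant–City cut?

10

Augment Plant→P→R→City: bottleneck 2, flow now 2.
Augment Plant→P→U→City: bottleneck 2, flow now 4.
Augment Plant→Q→U→City: bottleneck 1, flow now 5.
Augment Plant→Q→V→City: bottleneck 5, flow now 10.
No augmenting path remains; maximum flow = 10.
By max-flow min-cut, the minimum cut capacity equals the max flow.
In the residual graph, reachable from Plant: {Plant, P, Q, R, U, V}.
Min-cut edges: R→City (2), U→City (3), V→City (5); capacity 2 + 3 + 5 = 10.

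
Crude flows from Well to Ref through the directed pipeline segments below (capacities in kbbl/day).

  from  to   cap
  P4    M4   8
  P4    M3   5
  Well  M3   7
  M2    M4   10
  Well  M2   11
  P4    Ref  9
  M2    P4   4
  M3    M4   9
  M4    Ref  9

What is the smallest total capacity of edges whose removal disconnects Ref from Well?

Augment Well→M2→P4→Ref: bottleneck 4, flow now 4.
Augment Well→M2→M4→Ref: bottleneck 7, flow now 11.
Augment Well→M3→M4→Ref: bottleneck 2, flow now 13.
No augmenting path remains; maximum flow = 13.
By max-flow min-cut, the minimum cut capacity equals the max flow.
In the residual graph, reachable from Well: {Well, M2, M3, M4}.
Min-cut edges: M2→P4 (4), M4→Ref (9); capacity 4 + 9 = 13.

13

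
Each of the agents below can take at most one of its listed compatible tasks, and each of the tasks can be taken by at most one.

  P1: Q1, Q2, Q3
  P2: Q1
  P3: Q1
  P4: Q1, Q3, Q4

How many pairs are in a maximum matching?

3

Unit-capacity flow: source→left, listed edges, right→sink; max matching = max flow.
Augmenting path P1→Q1 (+1); matched 1.
Augmenting path P4→Q3 (+1); matched 2.
Augmenting path P2→Q1→P1→Q2 (+1); matched 3.
No augmenting path remains; maximum matching = 3.
König certificate: {P1, P4, Q1} is a vertex cover of size 3 (every listed pair touches it), so no matching can be larger.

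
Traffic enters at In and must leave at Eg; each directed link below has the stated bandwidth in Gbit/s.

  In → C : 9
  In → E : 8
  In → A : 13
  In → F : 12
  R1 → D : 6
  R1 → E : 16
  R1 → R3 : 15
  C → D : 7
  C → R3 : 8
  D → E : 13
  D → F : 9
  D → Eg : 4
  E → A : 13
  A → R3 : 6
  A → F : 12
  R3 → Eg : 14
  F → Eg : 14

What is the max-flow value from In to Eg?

Augment In→F→Eg: bottleneck 12, flow now 12.
Augment In→C→D→Eg: bottleneck 4, flow now 16.
Augment In→C→R3→Eg: bottleneck 5, flow now 21.
Augment In→A→R3→Eg: bottleneck 6, flow now 27.
Augment In→A→F→Eg: bottleneck 2, flow now 29.
No augmenting path remains; maximum flow = 29.
In the residual graph, reachable from In: {In, E, A, F}.
Min-cut edges: In→C (9), A→R3 (6), F→Eg (14); capacity 9 + 6 + 14 = 29.
This cut is saturated, so no flow can exceed 29.

29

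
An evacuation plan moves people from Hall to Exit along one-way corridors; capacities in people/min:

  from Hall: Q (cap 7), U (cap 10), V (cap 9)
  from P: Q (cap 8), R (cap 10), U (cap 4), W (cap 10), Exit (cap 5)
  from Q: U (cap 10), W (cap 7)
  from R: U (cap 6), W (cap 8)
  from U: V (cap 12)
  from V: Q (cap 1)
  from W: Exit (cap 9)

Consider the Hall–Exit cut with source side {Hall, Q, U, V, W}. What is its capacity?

9

Edges leaving {Hall, Q, U, V, W}: W→Exit (9).
Cut capacity = 9 = 9.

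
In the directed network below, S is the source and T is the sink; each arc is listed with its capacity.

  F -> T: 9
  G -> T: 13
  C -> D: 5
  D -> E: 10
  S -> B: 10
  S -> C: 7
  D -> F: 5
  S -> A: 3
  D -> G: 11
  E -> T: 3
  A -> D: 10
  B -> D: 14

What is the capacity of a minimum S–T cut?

Augment S→A→D→E→T: bottleneck 3, flow now 3.
Augment S→B→D→F→T: bottleneck 5, flow now 8.
Augment S→B→D→G→T: bottleneck 5, flow now 13.
Augment S→C→D→G→T: bottleneck 5, flow now 18.
No augmenting path remains; maximum flow = 18.
By max-flow min-cut, the minimum cut capacity equals the max flow.
In the residual graph, reachable from S: {S, C}.
Min-cut edges: S→A (3), S→B (10), C→D (5); capacity 3 + 10 + 5 = 18.

18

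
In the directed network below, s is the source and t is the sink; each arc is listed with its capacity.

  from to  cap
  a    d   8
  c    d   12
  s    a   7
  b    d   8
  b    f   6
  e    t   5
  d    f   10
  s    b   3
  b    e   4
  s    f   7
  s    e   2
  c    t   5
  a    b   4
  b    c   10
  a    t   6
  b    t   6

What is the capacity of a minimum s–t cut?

12

Augment s→a→t: bottleneck 6, flow now 6.
Augment s→b→t: bottleneck 3, flow now 9.
Augment s→e→t: bottleneck 2, flow now 11.
Augment s→a→b→t: bottleneck 1, flow now 12.
No augmenting path remains; maximum flow = 12.
By max-flow min-cut, the minimum cut capacity equals the max flow.
In the residual graph, reachable from s: {s, f}.
Min-cut edges: s→a (7), s→b (3), s→e (2); capacity 7 + 3 + 2 = 12.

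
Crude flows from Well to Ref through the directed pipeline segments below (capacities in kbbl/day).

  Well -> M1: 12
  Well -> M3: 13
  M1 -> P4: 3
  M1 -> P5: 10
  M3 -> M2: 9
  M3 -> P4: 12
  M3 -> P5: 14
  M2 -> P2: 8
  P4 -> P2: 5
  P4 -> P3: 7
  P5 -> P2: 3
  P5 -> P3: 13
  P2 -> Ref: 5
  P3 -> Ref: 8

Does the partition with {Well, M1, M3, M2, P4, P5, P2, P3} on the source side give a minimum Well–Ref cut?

Given cut capacity: 5 + 8 = 13.
Augment Well→M1→P4→P2→Ref: bottleneck 3, flow now 3.
Augment Well→M1→P5→P2→Ref: bottleneck 2, flow now 5.
Augment Well→M1→P5→P3→Ref: bottleneck 7, flow now 12.
Augment Well→M3→P4→P3→Ref: bottleneck 1, flow now 13.
No augmenting path remains; maximum flow = 13.
Cut capacity 13 equals the max flow, so it is a minimum cut.

Yes — it is a minimum cut (capacity 13).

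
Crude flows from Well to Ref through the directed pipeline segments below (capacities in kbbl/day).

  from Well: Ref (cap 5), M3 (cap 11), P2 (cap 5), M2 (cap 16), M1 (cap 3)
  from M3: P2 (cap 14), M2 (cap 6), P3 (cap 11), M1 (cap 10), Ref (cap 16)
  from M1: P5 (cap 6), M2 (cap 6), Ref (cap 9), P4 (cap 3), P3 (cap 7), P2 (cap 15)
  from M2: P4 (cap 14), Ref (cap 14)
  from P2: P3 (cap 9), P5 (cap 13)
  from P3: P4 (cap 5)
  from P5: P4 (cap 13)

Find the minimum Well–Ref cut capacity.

33

Augment Well→Ref: bottleneck 5, flow now 5.
Augment Well→M3→Ref: bottleneck 11, flow now 16.
Augment Well→M1→Ref: bottleneck 3, flow now 19.
Augment Well→M2→Ref: bottleneck 14, flow now 33.
No augmenting path remains; maximum flow = 33.
By max-flow min-cut, the minimum cut capacity equals the max flow.
In the residual graph, reachable from Well: {Well, M2, P2, P3, P5, P4}.
Min-cut edges: Well→M3 (11), Well→M1 (3), Well→Ref (5), M2→Ref (14); capacity 11 + 3 + 5 + 14 = 33.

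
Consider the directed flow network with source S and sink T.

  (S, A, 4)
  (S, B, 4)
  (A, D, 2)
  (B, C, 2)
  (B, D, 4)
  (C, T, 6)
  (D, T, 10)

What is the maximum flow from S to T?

6

Augment S→A→D→T: bottleneck 2, flow now 2.
Augment S→B→C→T: bottleneck 2, flow now 4.
Augment S→B→D→T: bottleneck 2, flow now 6.
No augmenting path remains; maximum flow = 6.
In the residual graph, reachable from S: {S, A}.
Min-cut edges: S→B (4), A→D (2); capacity 4 + 2 = 6.
This cut is saturated, so no flow can exceed 6.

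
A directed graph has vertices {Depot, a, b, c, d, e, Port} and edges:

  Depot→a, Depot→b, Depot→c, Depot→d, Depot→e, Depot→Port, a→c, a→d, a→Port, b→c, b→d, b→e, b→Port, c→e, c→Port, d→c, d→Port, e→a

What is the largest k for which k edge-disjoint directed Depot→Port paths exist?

5

Assign every edge capacity 1; by Menger, the answer equals the max flow.
Path Depot→Port (+1); total 1.
Path Depot→a→Port (+1); total 2.
Path Depot→b→Port (+1); total 3.
Path Depot→c→Port (+1); total 4.
Path Depot→d→Port (+1); total 5.
No residual Depot→Port path; max flow = 5.
Certifying cut of size 5: {Depot→Port, Depot→b, a→Port, c→Port, d→Port}.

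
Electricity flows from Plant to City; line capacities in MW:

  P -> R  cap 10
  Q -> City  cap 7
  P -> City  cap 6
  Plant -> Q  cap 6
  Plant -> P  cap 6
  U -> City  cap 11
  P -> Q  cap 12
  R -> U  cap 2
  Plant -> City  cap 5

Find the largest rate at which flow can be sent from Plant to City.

17

Augment Plant→City: bottleneck 5, flow now 5.
Augment Plant→P→City: bottleneck 6, flow now 11.
Augment Plant→Q→City: bottleneck 6, flow now 17.
No augmenting path remains; maximum flow = 17.
In the residual graph, reachable from Plant: {Plant}.
Min-cut edges: Plant→P (6), Plant→Q (6), Plant→City (5); capacity 6 + 6 + 5 = 17.
This cut is saturated, so no flow can exceed 17.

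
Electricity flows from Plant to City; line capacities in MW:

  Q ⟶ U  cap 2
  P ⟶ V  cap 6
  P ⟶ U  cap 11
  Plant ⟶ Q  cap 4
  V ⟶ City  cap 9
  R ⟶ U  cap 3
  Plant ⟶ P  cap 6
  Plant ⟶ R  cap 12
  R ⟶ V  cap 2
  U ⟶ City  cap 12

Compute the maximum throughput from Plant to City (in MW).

13

Augment Plant→P→U→City: bottleneck 6, flow now 6.
Augment Plant→Q→U→City: bottleneck 2, flow now 8.
Augment Plant→R→U→City: bottleneck 3, flow now 11.
Augment Plant→R→V→City: bottleneck 2, flow now 13.
No augmenting path remains; maximum flow = 13.
In the residual graph, reachable from Plant: {Plant, Q, R}.
Min-cut edges: Plant→P (6), Q→U (2), R→U (3), R→V (2); capacity 6 + 2 + 3 + 2 = 13.
This cut is saturated, so no flow can exceed 13.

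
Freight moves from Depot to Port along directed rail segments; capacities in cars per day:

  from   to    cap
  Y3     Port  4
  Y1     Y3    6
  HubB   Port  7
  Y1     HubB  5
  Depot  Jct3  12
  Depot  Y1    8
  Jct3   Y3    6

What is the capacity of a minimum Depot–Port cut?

9

Augment Depot→Y1→Y3→Port: bottleneck 4, flow now 4.
Augment Depot→Y1→HubB→Port: bottleneck 4, flow now 8.
Augment Depot→Jct3→Y3→Y1→HubB→Port: bottleneck 1, flow now 9. (uses reverse residual edge)
No augmenting path remains; maximum flow = 9.
By max-flow min-cut, the minimum cut capacity equals the max flow.
In the residual graph, reachable from Depot: {Depot, Y1, Jct3, Y3}.
Min-cut edges: Y1→HubB (5), Y3→Port (4); capacity 5 + 4 = 9.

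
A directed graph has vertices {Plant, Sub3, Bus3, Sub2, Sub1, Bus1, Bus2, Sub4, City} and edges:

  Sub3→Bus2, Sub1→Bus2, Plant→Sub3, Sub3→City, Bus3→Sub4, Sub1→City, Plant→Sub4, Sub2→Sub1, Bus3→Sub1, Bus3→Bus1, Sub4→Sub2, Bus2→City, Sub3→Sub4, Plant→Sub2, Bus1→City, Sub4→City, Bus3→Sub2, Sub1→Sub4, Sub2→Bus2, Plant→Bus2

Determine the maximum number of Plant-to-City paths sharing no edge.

Assign every edge capacity 1; by Menger, the answer equals the max flow.
Path Plant→Sub3→City (+1); total 1.
Path Plant→Bus2→City (+1); total 2.
Path Plant→Sub4→City (+1); total 3.
Path Plant→Sub2→Sub1→City (+1); total 4.
No residual Plant→City path; max flow = 4.
Certifying cut of size 4: {Plant→Bus2, Plant→Sub2, Plant→Sub3, Plant→Sub4}.

4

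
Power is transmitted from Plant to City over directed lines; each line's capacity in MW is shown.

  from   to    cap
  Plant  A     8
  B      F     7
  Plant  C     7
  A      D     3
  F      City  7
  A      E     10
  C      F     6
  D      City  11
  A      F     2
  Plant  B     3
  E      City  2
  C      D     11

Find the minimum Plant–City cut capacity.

Augment Plant→A→D→City: bottleneck 3, flow now 3.
Augment Plant→A→E→City: bottleneck 2, flow now 5.
Augment Plant→A→F→City: bottleneck 2, flow now 7.
Augment Plant→B→F→City: bottleneck 3, flow now 10.
Augment Plant→C→D→City: bottleneck 7, flow now 17.
No augmenting path remains; maximum flow = 17.
By max-flow min-cut, the minimum cut capacity equals the max flow.
In the residual graph, reachable from Plant: {Plant, A, E}.
Min-cut edges: Plant→B (3), Plant→C (7), A→D (3), A→F (2), E→City (2); capacity 3 + 7 + 3 + 2 + 2 = 17.

17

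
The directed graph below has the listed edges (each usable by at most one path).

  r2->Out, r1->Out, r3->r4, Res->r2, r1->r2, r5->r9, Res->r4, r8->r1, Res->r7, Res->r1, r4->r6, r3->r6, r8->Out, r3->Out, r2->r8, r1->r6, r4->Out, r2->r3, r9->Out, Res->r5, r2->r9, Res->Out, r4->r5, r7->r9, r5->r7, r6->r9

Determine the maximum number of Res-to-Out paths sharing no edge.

Assign every edge capacity 1; by Menger, the answer equals the max flow.
Path Res→Out (+1); total 1.
Path Res→r1→Out (+1); total 2.
Path Res→r2→Out (+1); total 3.
Path Res→r4→Out (+1); total 4.
Path Res→r5→r9→Out (+1); total 5.
No residual Res→Out path; max flow = 5.
Certifying cut of size 5: {Res→Out, Res→r1, Res→r2, Res→r4, r9→Out}.

5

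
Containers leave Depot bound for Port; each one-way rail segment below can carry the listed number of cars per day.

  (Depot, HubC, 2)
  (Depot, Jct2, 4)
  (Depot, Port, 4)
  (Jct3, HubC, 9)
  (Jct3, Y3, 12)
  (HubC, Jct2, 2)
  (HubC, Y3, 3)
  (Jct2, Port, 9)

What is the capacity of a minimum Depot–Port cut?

10

Augment Depot→Port: bottleneck 4, flow now 4.
Augment Depot→Jct2→Port: bottleneck 4, flow now 8.
Augment Depot→HubC→Jct2→Port: bottleneck 2, flow now 10.
No augmenting path remains; maximum flow = 10.
By max-flow min-cut, the minimum cut capacity equals the max flow.
In the residual graph, reachable from Depot: {Depot}.
Min-cut edges: Depot→HubC (2), Depot→Jct2 (4), Depot→Port (4); capacity 2 + 4 + 4 = 10.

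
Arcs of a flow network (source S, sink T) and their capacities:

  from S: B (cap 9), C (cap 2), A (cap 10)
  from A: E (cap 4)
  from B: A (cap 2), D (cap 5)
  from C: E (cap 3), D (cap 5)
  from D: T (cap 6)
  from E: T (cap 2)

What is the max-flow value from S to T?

8

Augment S→A→E→T: bottleneck 2, flow now 2.
Augment S→B→D→T: bottleneck 5, flow now 7.
Augment S→C→D→T: bottleneck 1, flow now 8.
No augmenting path remains; maximum flow = 8.
In the residual graph, reachable from S: {S, A, B, C, D, E}.
Min-cut edges: D→T (6), E→T (2); capacity 6 + 2 = 8.
This cut is saturated, so no flow can exceed 8.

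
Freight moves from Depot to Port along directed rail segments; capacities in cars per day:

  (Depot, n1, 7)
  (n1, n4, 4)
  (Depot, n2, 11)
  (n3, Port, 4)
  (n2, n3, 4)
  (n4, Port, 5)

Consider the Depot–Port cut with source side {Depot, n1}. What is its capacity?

15

Edges leaving {Depot, n1}: Depot→n2 (11), n1→n4 (4).
Cut capacity = 11 + 4 = 15.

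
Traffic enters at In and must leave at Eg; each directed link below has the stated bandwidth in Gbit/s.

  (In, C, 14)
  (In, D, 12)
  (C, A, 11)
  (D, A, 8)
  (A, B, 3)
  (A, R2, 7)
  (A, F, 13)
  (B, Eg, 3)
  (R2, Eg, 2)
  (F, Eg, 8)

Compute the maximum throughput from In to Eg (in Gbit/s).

13

Augment In→C→A→B→Eg: bottleneck 3, flow now 3.
Augment In→C→A→R2→Eg: bottleneck 2, flow now 5.
Augment In→C→A→F→Eg: bottleneck 6, flow now 11.
Augment In→D→A→F→Eg: bottleneck 2, flow now 13.
No augmenting path remains; maximum flow = 13.
In the residual graph, reachable from In: {In, C, D, A, R2, F}.
Min-cut edges: A→B (3), R2→Eg (2), F→Eg (8); capacity 3 + 2 + 8 = 13.
This cut is saturated, so no flow can exceed 13.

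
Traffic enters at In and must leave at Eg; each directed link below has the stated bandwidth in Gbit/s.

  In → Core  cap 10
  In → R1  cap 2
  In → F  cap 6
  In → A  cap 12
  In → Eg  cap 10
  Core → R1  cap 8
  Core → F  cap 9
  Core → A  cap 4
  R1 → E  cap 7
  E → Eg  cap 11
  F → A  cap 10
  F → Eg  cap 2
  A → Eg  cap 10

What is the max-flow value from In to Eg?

Augment In→Eg: bottleneck 10, flow now 10.
Augment In→F→Eg: bottleneck 2, flow now 12.
Augment In→A→Eg: bottleneck 10, flow now 22.
Augment In→R1→E→Eg: bottleneck 2, flow now 24.
Augment In→Core→R1→E→Eg: bottleneck 5, flow now 29.
No augmenting path remains; maximum flow = 29.
In the residual graph, reachable from In: {In, Core, R1, F, A}.
Min-cut edges: In→Eg (10), R1→E (7), F→Eg (2), A→Eg (10); capacity 10 + 7 + 2 + 10 = 29.
This cut is saturated, so no flow can exceed 29.

29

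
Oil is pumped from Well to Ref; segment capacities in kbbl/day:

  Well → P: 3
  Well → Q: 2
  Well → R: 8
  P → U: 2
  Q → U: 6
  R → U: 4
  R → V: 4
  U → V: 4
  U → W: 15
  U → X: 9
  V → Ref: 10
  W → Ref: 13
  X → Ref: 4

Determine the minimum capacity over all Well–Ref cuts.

Augment Well→R→V→Ref: bottleneck 4, flow now 4.
Augment Well→P→U→V→Ref: bottleneck 2, flow now 6.
Augment Well→Q→U→V→Ref: bottleneck 2, flow now 8.
Augment Well→R→U→W→Ref: bottleneck 4, flow now 12.
No augmenting path remains; maximum flow = 12.
By max-flow min-cut, the minimum cut capacity equals the max flow.
In the residual graph, reachable from Well: {Well, P}.
Min-cut edges: Well→Q (2), Well→R (8), P→U (2); capacity 2 + 8 + 2 = 12.

12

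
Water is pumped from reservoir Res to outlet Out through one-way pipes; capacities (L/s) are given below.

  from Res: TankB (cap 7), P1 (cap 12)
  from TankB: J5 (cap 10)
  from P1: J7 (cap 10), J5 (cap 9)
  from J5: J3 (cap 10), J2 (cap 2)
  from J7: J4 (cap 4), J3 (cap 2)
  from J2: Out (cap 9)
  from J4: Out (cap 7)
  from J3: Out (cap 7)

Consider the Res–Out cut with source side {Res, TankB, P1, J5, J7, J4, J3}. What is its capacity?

Edges leaving {Res, TankB, P1, J5, J7, J4, J3}: J5→J2 (2), J4→Out (7), J3→Out (7).
Cut capacity = 2 + 7 + 7 = 16.

16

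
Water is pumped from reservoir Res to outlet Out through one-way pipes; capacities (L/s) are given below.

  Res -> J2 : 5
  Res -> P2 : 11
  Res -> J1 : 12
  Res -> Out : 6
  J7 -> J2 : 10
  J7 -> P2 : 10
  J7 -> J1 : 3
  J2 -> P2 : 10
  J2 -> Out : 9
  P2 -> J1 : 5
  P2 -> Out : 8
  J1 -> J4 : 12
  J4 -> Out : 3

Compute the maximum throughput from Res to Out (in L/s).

22

Augment Res→Out: bottleneck 6, flow now 6.
Augment Res→J2→Out: bottleneck 5, flow now 11.
Augment Res→P2→Out: bottleneck 8, flow now 19.
Augment Res→J1→J4→Out: bottleneck 3, flow now 22.
No augmenting path remains; maximum flow = 22.
In the residual graph, reachable from Res: {Res, P2, J1, J4}.
Min-cut edges: Res→J2 (5), Res→Out (6), P2→Out (8), J4→Out (3); capacity 5 + 6 + 8 + 3 = 22.
This cut is saturated, so no flow can exceed 22.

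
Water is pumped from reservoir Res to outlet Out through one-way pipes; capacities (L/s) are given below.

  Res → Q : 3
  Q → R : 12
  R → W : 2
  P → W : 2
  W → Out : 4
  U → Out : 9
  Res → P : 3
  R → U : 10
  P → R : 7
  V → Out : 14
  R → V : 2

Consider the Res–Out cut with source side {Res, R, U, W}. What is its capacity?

21

Edges leaving {Res, R, U, W}: Res→P (3), Res→Q (3), R→V (2), U→Out (9), W→Out (4).
Cut capacity = 3 + 3 + 2 + 9 + 4 = 21.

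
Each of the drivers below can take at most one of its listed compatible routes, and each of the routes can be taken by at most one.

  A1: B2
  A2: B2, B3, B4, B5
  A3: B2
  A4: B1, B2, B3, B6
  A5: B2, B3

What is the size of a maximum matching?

Unit-capacity flow: source→left, listed edges, right→sink; max matching = max flow.
Augmenting path A1→B2 (+1); matched 1.
Augmenting path A2→B3 (+1); matched 2.
Augmenting path A4→B1 (+1); matched 3.
Augmenting path A5→B3→A2→B4 (+1); matched 4.
No augmenting path remains; maximum matching = 4.
König certificate: {A2, A4, A5, B2} is a vertex cover of size 4 (every listed pair touches it), so no matching can be larger.

4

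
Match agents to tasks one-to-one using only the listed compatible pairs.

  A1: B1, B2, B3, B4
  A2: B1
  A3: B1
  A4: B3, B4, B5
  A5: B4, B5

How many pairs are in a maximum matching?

4

Unit-capacity flow: source→left, listed edges, right→sink; max matching = max flow.
Augmenting path A1→B1 (+1); matched 1.
Augmenting path A4→B3 (+1); matched 2.
Augmenting path A5→B4 (+1); matched 3.
Augmenting path A2→B1→A1→B2 (+1); matched 4.
No augmenting path remains; maximum matching = 4.
König certificate: {A1, A4, A5, B1} is a vertex cover of size 4 (every listed pair touches it), so no matching can be larger.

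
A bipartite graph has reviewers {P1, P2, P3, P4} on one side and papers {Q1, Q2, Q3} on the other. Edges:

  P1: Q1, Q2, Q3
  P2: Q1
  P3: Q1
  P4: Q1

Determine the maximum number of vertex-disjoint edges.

Unit-capacity flow: source→left, listed edges, right→sink; max matching = max flow.
Augmenting path P1→Q1 (+1); matched 1.
Augmenting path P2→Q1→P1→Q2 (+1); matched 2.
No augmenting path remains; maximum matching = 2.
König certificate: {P1, Q1} is a vertex cover of size 2 (every listed pair touches it), so no matching can be larger.

2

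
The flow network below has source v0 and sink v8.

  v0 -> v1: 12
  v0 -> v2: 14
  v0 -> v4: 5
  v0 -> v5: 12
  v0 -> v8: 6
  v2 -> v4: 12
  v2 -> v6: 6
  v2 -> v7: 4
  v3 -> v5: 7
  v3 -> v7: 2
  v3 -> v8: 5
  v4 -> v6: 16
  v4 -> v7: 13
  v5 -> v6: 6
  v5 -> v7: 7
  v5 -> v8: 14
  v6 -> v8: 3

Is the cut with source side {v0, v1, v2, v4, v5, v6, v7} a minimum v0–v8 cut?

No — its capacity is 23, but the minimum cut has capacity 21.

Given cut capacity: 6 + 14 + 3 = 23.
Augment v0→v8: bottleneck 6, flow now 6.
Augment v0→v5→v8: bottleneck 12, flow now 18.
Augment v0→v2→v6→v8: bottleneck 3, flow now 21.
No augmenting path remains; maximum flow = 21.
In the residual graph, reachable from v0: {v0, v1, v2, v4, v6, v7}.
Min-cut edges: v0→v5 (12), v0→v8 (6), v6→v8 (3); capacity 12 + 6 + 3 = 21.
Cut capacity 23 exceeds the max flow 21, so it is not minimum.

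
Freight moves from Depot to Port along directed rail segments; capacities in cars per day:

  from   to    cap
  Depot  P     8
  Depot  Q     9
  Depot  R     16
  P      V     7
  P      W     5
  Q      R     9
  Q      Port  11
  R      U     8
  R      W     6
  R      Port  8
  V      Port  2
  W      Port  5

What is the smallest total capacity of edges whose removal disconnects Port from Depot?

Augment Depot→Q→Port: bottleneck 9, flow now 9.
Augment Depot→R→Port: bottleneck 8, flow now 17.
Augment Depot→P→V→Port: bottleneck 2, flow now 19.
Augment Depot→P→W→Port: bottleneck 5, flow now 24.
No augmenting path remains; maximum flow = 24.
By max-flow min-cut, the minimum cut capacity equals the max flow.
In the residual graph, reachable from Depot: {Depot, P, R, U, V, W}.
Min-cut edges: Depot→Q (9), R→Port (8), V→Port (2), W→Port (5); capacity 9 + 8 + 2 + 5 = 24.

24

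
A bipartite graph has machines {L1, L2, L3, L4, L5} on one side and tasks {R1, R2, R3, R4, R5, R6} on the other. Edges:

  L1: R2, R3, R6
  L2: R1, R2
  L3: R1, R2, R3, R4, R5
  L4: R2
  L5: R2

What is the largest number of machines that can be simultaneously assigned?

4

Unit-capacity flow: source→left, listed edges, right→sink; max matching = max flow.
Augmenting path L1→R2 (+1); matched 1.
Augmenting path L2→R1 (+1); matched 2.
Augmenting path L3→R3 (+1); matched 3.
Augmenting path L4→R2→L1→R6 (+1); matched 4.
No augmenting path remains; maximum matching = 4.
König certificate: {L1, L2, L3, R2} is a vertex cover of size 4 (every listed pair touches it), so no matching can be larger.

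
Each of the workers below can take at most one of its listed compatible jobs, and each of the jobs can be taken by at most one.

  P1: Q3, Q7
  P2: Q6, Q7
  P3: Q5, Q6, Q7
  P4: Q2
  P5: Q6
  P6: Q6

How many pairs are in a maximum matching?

Unit-capacity flow: source→left, listed edges, right→sink; max matching = max flow.
Augmenting path P1→Q3 (+1); matched 1.
Augmenting path P2→Q6 (+1); matched 2.
Augmenting path P3→Q5 (+1); matched 3.
Augmenting path P4→Q2 (+1); matched 4.
Augmenting path P5→Q6→P2→Q7 (+1); matched 5.
No augmenting path remains; maximum matching = 5.
König certificate: {P1, P2, P3, P4, Q6} is a vertex cover of size 5 (every listed pair touches it), so no matching can be larger.

5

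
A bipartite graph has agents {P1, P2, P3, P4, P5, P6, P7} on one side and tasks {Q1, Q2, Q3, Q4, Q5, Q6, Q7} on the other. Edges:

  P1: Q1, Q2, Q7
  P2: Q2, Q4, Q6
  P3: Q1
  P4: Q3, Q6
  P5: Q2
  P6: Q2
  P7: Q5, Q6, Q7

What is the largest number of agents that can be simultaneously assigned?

Unit-capacity flow: source→left, listed edges, right→sink; max matching = max flow.
Augmenting path P1→Q1 (+1); matched 1.
Augmenting path P2→Q2 (+1); matched 2.
Augmenting path P4→Q3 (+1); matched 3.
Augmenting path P7→Q5 (+1); matched 4.
Augmenting path P3→Q1→P1→Q7 (+1); matched 5.
Augmenting path P5→Q2→P2→Q4 (+1); matched 6.
No augmenting path remains; maximum matching = 6.
König certificate: {P1, P2, P3, P4, P7, Q2} is a vertex cover of size 6 (every listed pair touches it), so no matching can be larger.

6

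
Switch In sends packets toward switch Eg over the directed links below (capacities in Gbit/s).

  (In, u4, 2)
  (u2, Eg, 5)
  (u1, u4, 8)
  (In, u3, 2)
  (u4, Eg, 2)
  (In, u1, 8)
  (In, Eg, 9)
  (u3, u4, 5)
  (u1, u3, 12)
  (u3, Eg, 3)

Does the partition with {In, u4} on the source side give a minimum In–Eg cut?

No — its capacity is 21, but the minimum cut has capacity 14.

Given cut capacity: 8 + 2 + 9 + 2 = 21.
Augment In→Eg: bottleneck 9, flow now 9.
Augment In→u3→Eg: bottleneck 2, flow now 11.
Augment In→u4→Eg: bottleneck 2, flow now 13.
Augment In→u1→u3→Eg: bottleneck 1, flow now 14.
No augmenting path remains; maximum flow = 14.
In the residual graph, reachable from In: {In, u1, u3, u4}.
Min-cut edges: In→Eg (9), u3→Eg (3), u4→Eg (2); capacity 9 + 3 + 2 = 14.
Cut capacity 21 exceeds the max flow 14, so it is not minimum.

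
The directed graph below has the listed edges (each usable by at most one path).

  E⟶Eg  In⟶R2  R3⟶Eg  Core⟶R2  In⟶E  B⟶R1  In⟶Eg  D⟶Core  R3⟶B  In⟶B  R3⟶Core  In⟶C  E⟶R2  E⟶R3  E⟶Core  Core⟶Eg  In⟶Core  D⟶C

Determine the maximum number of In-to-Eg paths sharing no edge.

Assign every edge capacity 1; by Menger, the answer equals the max flow.
Path In→Eg (+1); total 1.
Path In→E→Eg (+1); total 2.
Path In→Core→Eg (+1); total 3.
No residual In→Eg path; max flow = 3.
Certifying cut of size 3: {In→Core, In→E, In→Eg}.

3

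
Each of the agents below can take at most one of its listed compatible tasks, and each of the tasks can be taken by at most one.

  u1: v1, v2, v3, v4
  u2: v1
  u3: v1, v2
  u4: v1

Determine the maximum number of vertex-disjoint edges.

Unit-capacity flow: source→left, listed edges, right→sink; max matching = max flow.
Augmenting path u1→v1 (+1); matched 1.
Augmenting path u3→v2 (+1); matched 2.
Augmenting path u2→v1→u1→v3 (+1); matched 3.
No augmenting path remains; maximum matching = 3.
König certificate: {u1, u3, v1} is a vertex cover of size 3 (every listed pair touches it), so no matching can be larger.

3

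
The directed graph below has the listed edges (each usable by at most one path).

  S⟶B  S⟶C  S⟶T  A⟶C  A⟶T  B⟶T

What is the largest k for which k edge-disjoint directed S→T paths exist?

Assign every edge capacity 1; by Menger, the answer equals the max flow.
Path S→T (+1); total 1.
Path S→B→T (+1); total 2.
No residual S→T path; max flow = 2.
Certifying cut of size 2: {S→B, S→T}.

2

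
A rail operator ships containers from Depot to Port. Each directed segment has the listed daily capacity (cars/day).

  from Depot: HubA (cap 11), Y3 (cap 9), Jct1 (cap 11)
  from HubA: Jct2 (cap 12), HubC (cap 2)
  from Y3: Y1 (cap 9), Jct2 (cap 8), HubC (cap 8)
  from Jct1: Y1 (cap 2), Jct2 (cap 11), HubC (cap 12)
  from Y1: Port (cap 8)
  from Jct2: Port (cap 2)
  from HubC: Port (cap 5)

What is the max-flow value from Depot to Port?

Augment Depot→HubA→Jct2→Port: bottleneck 2, flow now 2.
Augment Depot→HubA→HubC→Port: bottleneck 2, flow now 4.
Augment Depot→Y3→Y1→Port: bottleneck 8, flow now 12.
Augment Depot→Y3→HubC→Port: bottleneck 1, flow now 13.
Augment Depot→Jct1→HubC→Port: bottleneck 2, flow now 15.
No augmenting path remains; maximum flow = 15.
In the residual graph, reachable from Depot: {Depot, HubA, Y3, Jct1, Y1, Jct2, HubC}.
Min-cut edges: Y1→Port (8), Jct2→Port (2), HubC→Port (5); capacity 8 + 2 + 5 = 15.
This cut is saturated, so no flow can exceed 15.

15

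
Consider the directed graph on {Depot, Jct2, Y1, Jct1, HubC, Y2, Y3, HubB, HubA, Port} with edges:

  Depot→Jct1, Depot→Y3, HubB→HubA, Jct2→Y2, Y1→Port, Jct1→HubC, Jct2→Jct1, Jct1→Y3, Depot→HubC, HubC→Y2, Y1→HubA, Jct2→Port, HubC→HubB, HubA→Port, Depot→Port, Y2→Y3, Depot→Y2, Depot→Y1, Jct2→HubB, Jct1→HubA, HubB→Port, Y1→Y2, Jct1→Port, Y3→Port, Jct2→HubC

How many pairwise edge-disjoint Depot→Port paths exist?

Assign every edge capacity 1; by Menger, the answer equals the max flow.
Path Depot→Port (+1); total 1.
Path Depot→Y1→Port (+1); total 2.
Path Depot→Jct1→Port (+1); total 3.
Path Depot→Y3→Port (+1); total 4.
Path Depot→HubC→HubB→Port (+1); total 5.
No residual Depot→Port path; max flow = 5.
Certifying cut of size 5: {Depot→HubC, Depot→Jct1, Depot→Port, Depot→Y1, Y3→Port}.

5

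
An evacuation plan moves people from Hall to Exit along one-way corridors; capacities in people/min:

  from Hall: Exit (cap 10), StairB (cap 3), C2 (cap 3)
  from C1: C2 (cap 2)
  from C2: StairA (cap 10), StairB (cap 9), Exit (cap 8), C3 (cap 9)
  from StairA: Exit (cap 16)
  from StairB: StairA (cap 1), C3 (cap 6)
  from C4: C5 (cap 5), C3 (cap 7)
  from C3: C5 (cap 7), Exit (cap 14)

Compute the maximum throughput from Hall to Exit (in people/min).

16

Augment Hall→Exit: bottleneck 10, flow now 10.
Augment Hall→C2→Exit: bottleneck 3, flow now 13.
Augment Hall→StairB→StairA→Exit: bottleneck 1, flow now 14.
Augment Hall→StairB→C3→Exit: bottleneck 2, flow now 16.
No augmenting path remains; maximum flow = 16.
In the residual graph, reachable from Hall: {Hall}.
Min-cut edges: Hall→C2 (3), Hall→StairB (3), Hall→Exit (10); capacity 3 + 3 + 10 = 16.
This cut is saturated, so no flow can exceed 16.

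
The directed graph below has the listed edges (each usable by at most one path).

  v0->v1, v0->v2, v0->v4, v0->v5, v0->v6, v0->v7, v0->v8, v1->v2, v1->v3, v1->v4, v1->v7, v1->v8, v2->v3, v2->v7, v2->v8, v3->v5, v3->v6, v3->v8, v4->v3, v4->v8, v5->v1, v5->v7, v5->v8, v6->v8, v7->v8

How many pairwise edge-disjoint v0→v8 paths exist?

7

Assign every edge capacity 1; by Menger, the answer equals the max flow.
Path v0→v8 (+1); total 1.
Path v0→v1→v8 (+1); total 2.
Path v0→v2→v8 (+1); total 3.
Path v0→v4→v8 (+1); total 4.
Path v0→v5→v8 (+1); total 5.
Path v0→v6→v8 (+1); total 6.
Path v0→v7→v8 (+1); total 7.
No residual v0→v8 path; max flow = 7.
Certifying cut of size 7: {v0→v1, v0→v2, v0→v4, v0→v5, v0→v6, v0→v7, v0→v8}.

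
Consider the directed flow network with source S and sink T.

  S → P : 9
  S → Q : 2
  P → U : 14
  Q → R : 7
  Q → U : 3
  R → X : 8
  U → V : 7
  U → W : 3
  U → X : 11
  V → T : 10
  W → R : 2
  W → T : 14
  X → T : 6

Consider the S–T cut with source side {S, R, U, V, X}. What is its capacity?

30

Edges leaving {S, R, U, V, X}: S→P (9), S→Q (2), U→W (3), V→T (10), X→T (6).
Cut capacity = 9 + 2 + 3 + 10 + 6 = 30.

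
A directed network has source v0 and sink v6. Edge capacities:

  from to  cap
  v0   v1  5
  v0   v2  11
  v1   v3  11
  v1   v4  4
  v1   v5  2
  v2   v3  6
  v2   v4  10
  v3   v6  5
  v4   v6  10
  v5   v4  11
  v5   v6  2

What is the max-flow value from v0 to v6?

16

Augment v0→v1→v3→v6: bottleneck 5, flow now 5.
Augment v0→v2→v4→v6: bottleneck 10, flow now 15.
Augment v0→v2→v3→v1→v5→v6: bottleneck 1, flow now 16. (uses reverse residual edge)
No augmenting path remains; maximum flow = 16.
In the residual graph, reachable from v0: {v0}.
Min-cut edges: v0→v1 (5), v0→v2 (11); capacity 5 + 11 = 16.
This cut is saturated, so no flow can exceed 16.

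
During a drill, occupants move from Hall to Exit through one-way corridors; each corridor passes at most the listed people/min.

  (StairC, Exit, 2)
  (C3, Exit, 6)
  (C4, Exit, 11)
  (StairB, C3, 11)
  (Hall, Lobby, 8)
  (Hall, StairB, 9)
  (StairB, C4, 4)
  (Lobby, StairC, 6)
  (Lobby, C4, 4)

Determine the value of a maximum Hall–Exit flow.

15

Augment Hall→StairB→C3→Exit: bottleneck 6, flow now 6.
Augment Hall→StairB→C4→Exit: bottleneck 3, flow now 9.
Augment Hall→Lobby→StairC→Exit: bottleneck 2, flow now 11.
Augment Hall→Lobby→C4→Exit: bottleneck 4, flow now 15.
No augmenting path remains; maximum flow = 15.
In the residual graph, reachable from Hall: {Hall, Lobby, StairC}.
Min-cut edges: Hall→StairB (9), Lobby→C4 (4), StairC→Exit (2); capacity 9 + 4 + 2 = 15.
This cut is saturated, so no flow can exceed 15.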